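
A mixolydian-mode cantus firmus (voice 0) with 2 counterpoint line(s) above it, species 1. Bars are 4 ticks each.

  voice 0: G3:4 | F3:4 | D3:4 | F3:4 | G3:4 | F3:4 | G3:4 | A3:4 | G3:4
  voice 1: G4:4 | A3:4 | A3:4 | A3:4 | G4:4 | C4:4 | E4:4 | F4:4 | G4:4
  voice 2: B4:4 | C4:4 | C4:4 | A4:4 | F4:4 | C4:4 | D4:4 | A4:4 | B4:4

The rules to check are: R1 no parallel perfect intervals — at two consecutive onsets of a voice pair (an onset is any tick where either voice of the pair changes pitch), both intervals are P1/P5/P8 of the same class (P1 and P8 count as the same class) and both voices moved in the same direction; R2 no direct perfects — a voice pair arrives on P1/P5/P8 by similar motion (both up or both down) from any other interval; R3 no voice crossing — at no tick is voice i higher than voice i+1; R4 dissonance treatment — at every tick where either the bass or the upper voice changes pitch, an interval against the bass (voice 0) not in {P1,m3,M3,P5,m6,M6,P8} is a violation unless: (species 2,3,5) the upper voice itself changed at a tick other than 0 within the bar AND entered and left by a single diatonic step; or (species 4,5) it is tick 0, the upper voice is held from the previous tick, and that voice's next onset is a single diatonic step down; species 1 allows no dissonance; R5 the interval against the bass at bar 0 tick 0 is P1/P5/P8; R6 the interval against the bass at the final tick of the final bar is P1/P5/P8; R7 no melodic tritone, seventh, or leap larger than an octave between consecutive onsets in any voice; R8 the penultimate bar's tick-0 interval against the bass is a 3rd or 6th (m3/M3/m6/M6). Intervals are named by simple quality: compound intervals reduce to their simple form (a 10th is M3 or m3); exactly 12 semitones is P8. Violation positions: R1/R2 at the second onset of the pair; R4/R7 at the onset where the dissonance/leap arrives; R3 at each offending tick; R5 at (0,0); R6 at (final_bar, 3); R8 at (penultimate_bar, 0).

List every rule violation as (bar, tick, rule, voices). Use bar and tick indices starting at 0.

bar 0: v0=G3 v1=G4 v2=B4 downbeat M3
bar 1: v0=F3 v1=A3 v2=C4 downbeat P5
bar 2: v0=D3 v1=A3 v2=C4 downbeat m7
bar 3: v0=F3 v1=A3 v2=A4 downbeat M3
bar 4: v0=G3 v1=G4 v2=F4 downbeat m7
bar 5: v0=F3 v1=C4 v2=C4 downbeat P5
bar 6: v0=G3 v1=E4 v2=D4 downbeat P5
bar 7: v0=A3 v1=F4 v2=A4 downbeat P8
bar 8: v0=G3 v1=G4 v2=B4 downbeat M3
  -> R5 @ bar 0 tick 0 v(0, 2): opens on M3
  -> R2 @ bar 1 tick 0 v(0, 2): G3/B4 M3 -> F3/C4 P5 similar
  -> R7 @ bar 1 tick 0 v(1,): G4->A3 leap 10st
  -> R7 @ bar 1 tick 0 v(2,): B4->C4 leap 11st
  -> R4 @ bar 2 tick 0 v(0, 2): D3/C4 m7 untreated
  -> R2 @ bar 4 tick 0 v(0, 1): F3/A3 M3 -> G3/G4 P8 similar
  -> R3 @ bar 4 tick 0 v(1, 2): G4 above F4
  -> R4 @ bar 4 tick 0 v(0, 2): G3/F4 m7 untreated
  -> R7 @ bar 4 tick 0 v(1,): A3->G4 leap 10st
  -> R3 @ bar 4 tick 1 v(1, 2): G4 above F4
  -> R3 @ bar 4 tick 2 v(1, 2): G4 above F4
  -> R3 @ bar 4 tick 3 v(1, 2): G4 above F4
  -> R2 @ bar 5 tick 0 v(0, 1): G3/G4 P8 -> F3/C4 P5 similar
  -> R2 @ bar 5 tick 0 v(0, 2): G3/F4 m7 -> F3/C4 P5 similar
  -> R2 @ bar 5 tick 0 v(1, 2): G4/F4 M2 -> C4/C4 P1 similar
  -> R1 @ bar 6 tick 0 v(0, 2): F3/C4 P5 -> G3/D4 P5 similar
  -> R3 @ bar 6 tick 0 v(1, 2): E4 above D4
  -> R3 @ bar 6 tick 1 v(1, 2): E4 above D4
  -> R3 @ bar 6 tick 2 v(1, 2): E4 above D4
  -> R3 @ bar 6 tick 3 v(1, 2): E4 above D4
  -> R2 @ bar 7 tick 0 v(0, 2): G3/D4 P5 -> A3/A4 P8 similar
  -> R8 @ bar 7 tick 0 v(0, 2): penult P8 not 3rd/6th
  -> R6 @ bar 8 tick 3 v(0, 2): closes on M3

(0, 0, R5, (0, 2))
(1, 0, R2, (0, 2))
(1, 0, R7, (1,))
(1, 0, R7, (2,))
(2, 0, R4, (0, 2))
(4, 0, R2, (0, 1))
(4, 0, R3, (1, 2))
(4, 0, R4, (0, 2))
(4, 0, R7, (1,))
(4, 1, R3, (1, 2))
(4, 2, R3, (1, 2))
(4, 3, R3, (1, 2))
(5, 0, R2, (0, 1))
(5, 0, R2, (0, 2))
(5, 0, R2, (1, 2))
(6, 0, R1, (0, 2))
(6, 0, R3, (1, 2))
(6, 1, R3, (1, 2))
(6, 2, R3, (1, 2))
(6, 3, R3, (1, 2))
(7, 0, R2, (0, 2))
(7, 0, R8, (0, 2))
(8, 3, R6, (0, 2))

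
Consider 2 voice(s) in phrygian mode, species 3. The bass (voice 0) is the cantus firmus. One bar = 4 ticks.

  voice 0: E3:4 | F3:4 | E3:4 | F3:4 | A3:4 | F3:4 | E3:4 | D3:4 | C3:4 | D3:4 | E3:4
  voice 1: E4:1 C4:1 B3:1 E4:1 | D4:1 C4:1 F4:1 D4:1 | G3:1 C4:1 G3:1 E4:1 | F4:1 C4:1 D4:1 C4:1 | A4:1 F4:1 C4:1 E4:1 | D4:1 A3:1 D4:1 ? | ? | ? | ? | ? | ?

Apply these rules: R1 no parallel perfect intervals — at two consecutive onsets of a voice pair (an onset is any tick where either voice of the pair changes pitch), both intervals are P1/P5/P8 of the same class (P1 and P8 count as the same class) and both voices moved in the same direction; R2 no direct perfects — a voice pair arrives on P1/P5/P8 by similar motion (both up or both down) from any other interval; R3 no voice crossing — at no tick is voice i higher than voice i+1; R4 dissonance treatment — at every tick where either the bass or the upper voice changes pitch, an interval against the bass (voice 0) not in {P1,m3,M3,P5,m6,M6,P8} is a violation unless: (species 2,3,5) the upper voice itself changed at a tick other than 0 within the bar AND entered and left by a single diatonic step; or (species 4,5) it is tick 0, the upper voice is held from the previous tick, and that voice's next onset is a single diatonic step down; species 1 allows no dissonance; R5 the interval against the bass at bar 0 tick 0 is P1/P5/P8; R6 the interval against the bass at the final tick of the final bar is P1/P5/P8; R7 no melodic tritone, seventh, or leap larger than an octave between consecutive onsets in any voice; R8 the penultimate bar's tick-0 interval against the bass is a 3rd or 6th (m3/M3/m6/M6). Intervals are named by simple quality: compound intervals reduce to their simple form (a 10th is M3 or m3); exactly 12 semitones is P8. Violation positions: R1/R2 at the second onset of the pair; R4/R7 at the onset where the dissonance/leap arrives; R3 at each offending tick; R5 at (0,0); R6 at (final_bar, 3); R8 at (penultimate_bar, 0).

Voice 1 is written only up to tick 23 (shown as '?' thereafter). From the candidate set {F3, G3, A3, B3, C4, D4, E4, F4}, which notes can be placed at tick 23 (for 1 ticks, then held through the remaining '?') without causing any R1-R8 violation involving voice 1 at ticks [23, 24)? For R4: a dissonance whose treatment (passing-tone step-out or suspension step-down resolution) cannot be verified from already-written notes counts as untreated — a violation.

F3: legal
G3: violates R4
A3: legal
B3: violates R4
C4: legal
D4: legal
E4: violates R4
F4: legal

{A3, C4, D4, F3, F4}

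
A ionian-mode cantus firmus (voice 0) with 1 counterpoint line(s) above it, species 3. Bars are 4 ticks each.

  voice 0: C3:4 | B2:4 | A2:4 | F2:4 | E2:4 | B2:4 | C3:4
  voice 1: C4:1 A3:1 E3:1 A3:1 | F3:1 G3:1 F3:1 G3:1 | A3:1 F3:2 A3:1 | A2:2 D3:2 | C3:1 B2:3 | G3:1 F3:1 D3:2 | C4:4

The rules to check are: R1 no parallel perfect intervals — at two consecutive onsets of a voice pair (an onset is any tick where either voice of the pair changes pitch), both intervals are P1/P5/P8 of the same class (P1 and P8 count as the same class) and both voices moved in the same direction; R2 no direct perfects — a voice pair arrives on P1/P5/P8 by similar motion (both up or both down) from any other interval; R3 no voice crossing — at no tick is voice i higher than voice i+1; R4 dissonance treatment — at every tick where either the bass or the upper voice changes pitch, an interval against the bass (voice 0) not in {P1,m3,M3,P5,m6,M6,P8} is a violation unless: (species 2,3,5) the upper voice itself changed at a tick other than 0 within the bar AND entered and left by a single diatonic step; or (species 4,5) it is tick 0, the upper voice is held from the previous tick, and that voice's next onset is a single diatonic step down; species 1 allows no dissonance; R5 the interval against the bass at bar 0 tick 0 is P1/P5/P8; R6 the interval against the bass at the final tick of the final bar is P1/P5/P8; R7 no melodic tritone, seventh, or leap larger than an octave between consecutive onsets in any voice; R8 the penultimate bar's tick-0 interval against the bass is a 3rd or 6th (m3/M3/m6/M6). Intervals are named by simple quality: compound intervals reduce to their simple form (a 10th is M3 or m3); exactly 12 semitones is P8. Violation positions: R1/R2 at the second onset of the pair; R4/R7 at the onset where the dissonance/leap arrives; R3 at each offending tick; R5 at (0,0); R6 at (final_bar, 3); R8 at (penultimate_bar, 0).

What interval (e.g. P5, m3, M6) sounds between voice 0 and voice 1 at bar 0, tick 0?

voice 0=C3 voice 1=C4 -> P8

P8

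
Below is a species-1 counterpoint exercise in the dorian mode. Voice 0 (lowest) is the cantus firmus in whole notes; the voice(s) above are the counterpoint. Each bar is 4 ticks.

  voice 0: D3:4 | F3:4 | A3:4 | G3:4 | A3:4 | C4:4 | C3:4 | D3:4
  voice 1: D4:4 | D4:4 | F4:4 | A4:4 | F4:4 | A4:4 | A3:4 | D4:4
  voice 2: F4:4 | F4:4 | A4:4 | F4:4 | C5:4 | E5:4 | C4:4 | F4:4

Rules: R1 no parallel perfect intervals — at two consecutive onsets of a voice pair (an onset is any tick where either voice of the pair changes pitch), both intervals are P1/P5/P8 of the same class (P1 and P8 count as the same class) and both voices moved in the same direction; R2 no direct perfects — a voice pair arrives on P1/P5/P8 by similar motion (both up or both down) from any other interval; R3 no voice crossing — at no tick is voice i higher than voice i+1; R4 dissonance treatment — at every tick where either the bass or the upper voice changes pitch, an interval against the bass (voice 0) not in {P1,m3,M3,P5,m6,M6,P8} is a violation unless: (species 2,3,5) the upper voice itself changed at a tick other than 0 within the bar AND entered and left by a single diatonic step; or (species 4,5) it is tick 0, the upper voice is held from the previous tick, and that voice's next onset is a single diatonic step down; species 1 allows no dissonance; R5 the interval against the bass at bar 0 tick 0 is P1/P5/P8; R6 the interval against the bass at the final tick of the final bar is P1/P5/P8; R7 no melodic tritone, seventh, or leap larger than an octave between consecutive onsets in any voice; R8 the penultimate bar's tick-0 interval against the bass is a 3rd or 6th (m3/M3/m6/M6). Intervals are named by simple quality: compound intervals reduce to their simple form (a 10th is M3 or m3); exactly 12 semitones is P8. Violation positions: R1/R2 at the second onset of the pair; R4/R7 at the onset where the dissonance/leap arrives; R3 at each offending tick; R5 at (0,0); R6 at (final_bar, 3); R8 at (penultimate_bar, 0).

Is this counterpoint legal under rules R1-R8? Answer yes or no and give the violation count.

bar 0: v0=D3 v1=D4 v2=F4 (m3)
bar 1: v0=F3 v1=D4 v2=F4 (P8)
bar 2: v0=A3 v1=F4 v2=A4 (P8)
bar 3: v0=G3 v1=A4 v2=F4 (m7)
bar 4: v0=A3 v1=F4 v2=C5 (m3)
bar 5: v0=C4 v1=A4 v2=E5 (M3)
bar 6: v0=C3 v1=A3 v2=C4 (P8)
bar 7: v0=D3 v1=D4 v2=F4 (m3)
  R5 @ bar0.0: opens on m3
  R1 @ bar2.0: F3/F4 P8 -> A3/A4 P8 similar
  R3 @ bar3.0: A4 above F4
  R4 @ bar3.0: G3/A4 M2 untreated
  R4 @ bar3.0: G3/F4 m7 untreated
  R3 @ bar3.1: A4 above F4
  R3 @ bar3.2: A4 above F4
  R3 @ bar3.3: A4 above F4
  R1 @ bar5.0: F4/C5 P5 -> A4/E5 P5 similar
  R2 @ bar6.0: C4/E5 M3 -> C3/C4 P8 similar
  R7 @ bar6.0: E5->C4 leap 16st
  R8 @ bar6.0: penult P8 not 3rd/6th
  R2 @ bar7.0: C3/A3 M6 -> D3/D4 P8 similar
  R6 @ bar7.3: closes on m3

No (14 violations)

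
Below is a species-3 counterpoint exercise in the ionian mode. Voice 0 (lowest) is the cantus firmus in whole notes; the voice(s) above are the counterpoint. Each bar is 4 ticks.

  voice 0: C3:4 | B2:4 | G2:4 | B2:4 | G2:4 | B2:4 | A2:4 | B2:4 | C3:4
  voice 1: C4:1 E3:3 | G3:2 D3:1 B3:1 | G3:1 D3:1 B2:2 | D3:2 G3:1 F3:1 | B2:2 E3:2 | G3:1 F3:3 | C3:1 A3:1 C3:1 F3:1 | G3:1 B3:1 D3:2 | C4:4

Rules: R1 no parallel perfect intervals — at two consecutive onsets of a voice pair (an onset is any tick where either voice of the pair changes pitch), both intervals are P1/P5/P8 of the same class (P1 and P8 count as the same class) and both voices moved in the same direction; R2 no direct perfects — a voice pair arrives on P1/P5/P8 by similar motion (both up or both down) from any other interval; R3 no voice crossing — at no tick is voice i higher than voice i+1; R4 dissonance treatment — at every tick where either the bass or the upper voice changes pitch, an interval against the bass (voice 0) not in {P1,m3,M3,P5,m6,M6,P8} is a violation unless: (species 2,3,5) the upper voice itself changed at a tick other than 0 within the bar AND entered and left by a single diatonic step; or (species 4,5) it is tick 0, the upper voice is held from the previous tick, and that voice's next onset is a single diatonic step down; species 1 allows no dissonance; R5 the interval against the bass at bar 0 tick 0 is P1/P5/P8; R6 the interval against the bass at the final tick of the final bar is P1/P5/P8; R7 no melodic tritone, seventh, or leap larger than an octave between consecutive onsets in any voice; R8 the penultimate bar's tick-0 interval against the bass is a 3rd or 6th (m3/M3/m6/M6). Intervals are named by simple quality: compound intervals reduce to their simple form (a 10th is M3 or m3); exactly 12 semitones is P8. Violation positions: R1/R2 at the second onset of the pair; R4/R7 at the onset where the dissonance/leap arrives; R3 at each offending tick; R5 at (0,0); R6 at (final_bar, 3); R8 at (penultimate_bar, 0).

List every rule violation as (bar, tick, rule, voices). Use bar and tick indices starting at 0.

(2, 0, R1, (0, 1))
(3, 3, R4, (0, 1))
(4, 0, R7, (1,))
(5, 1, R4, (0, 1))
(8, 0, R2, (0, 1))
(8, 0, R7, (1,))

bar 0: v0=C3 v1=C4 downbeat P8
bar 1: v0=B2 v1=G3 downbeat m6
bar 2: v0=G2 v1=G3 downbeat P8
bar 3: v0=B2 v1=D3 downbeat m3
bar 4: v0=G2 v1=B2 downbeat M3
bar 5: v0=B2 v1=G3 downbeat m6
bar 6: v0=A2 v1=C3 downbeat m3
bar 7: v0=B2 v1=G3 downbeat m6
bar 8: v0=C3 v1=C4 downbeat P8
  -> R1 @ bar 2 tick 0 v(0, 1): B2/B3 P8 -> G2/G3 P8 similar
  -> R4 @ bar 3 tick 3 v(0, 1): B2/F3 TT untreated
  -> R7 @ bar 4 tick 0 v(1,): F3->B2 leap 6st
  -> R4 @ bar 5 tick 1 v(0, 1): B2/F3 TT untreated
  -> R2 @ bar 8 tick 0 v(0, 1): B2/D3 m3 -> C3/C4 P8 similar
  -> R7 @ bar 8 tick 0 v(1,): D3->C4 leap 10st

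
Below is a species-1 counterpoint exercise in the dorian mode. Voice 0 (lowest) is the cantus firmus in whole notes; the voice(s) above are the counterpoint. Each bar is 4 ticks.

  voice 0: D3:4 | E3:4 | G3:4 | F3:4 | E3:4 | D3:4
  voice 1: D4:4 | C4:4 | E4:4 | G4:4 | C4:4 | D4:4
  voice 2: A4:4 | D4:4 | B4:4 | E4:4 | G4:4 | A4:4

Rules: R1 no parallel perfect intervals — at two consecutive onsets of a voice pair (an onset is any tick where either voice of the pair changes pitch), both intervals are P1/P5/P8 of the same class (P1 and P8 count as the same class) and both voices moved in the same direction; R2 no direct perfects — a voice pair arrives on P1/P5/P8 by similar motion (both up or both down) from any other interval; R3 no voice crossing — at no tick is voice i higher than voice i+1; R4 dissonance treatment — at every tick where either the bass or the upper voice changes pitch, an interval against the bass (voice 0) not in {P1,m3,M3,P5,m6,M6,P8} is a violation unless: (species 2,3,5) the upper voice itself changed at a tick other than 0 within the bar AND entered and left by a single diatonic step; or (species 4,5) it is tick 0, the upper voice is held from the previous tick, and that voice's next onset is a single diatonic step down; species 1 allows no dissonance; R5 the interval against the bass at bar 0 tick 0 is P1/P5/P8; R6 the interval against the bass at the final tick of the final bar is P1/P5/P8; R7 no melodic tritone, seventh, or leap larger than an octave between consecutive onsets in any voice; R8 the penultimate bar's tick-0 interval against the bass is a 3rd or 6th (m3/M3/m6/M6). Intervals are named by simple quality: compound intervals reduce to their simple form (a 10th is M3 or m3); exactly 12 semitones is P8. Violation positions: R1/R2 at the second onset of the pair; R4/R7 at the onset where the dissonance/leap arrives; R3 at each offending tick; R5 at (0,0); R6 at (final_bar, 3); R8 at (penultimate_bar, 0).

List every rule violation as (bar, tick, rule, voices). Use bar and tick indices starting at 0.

bar 0: v0=D3 v1=D4 v2=A4 downbeat P5
bar 1: v0=E3 v1=C4 v2=D4 downbeat m7
bar 2: v0=G3 v1=E4 v2=B4 downbeat M3
bar 3: v0=F3 v1=G4 v2=E4 downbeat M7
bar 4: v0=E3 v1=C4 v2=G4 downbeat m3
bar 5: v0=D3 v1=D4 v2=A4 downbeat P5
  -> R4 @ bar 1 tick 0 v(0, 2): E3/D4 m7 untreated
  -> R2 @ bar 2 tick 0 v(1, 2): C4/D4 M2 -> E4/B4 P5 similar
  -> R3 @ bar 3 tick 0 v(1, 2): G4 above E4
  -> R4 @ bar 3 tick 0 v(0, 1): F3/G4 M2 untreated
  -> R4 @ bar 3 tick 0 v(0, 2): F3/E4 M7 untreated
  -> R3 @ bar 3 tick 1 v(1, 2): G4 above E4
  -> R3 @ bar 3 tick 2 v(1, 2): G4 above E4
  -> R3 @ bar 3 tick 3 v(1, 2): G4 above E4
  -> R1 @ bar 5 tick 0 v(1, 2): C4/G4 P5 -> D4/A4 P5 similar

(1, 0, R4, (0, 2))
(2, 0, R2, (1, 2))
(3, 0, R3, (1, 2))
(3, 0, R4, (0, 1))
(3, 0, R4, (0, 2))
(3, 1, R3, (1, 2))
(3, 2, R3, (1, 2))
(3, 3, R3, (1, 2))
(5, 0, R1, (1, 2))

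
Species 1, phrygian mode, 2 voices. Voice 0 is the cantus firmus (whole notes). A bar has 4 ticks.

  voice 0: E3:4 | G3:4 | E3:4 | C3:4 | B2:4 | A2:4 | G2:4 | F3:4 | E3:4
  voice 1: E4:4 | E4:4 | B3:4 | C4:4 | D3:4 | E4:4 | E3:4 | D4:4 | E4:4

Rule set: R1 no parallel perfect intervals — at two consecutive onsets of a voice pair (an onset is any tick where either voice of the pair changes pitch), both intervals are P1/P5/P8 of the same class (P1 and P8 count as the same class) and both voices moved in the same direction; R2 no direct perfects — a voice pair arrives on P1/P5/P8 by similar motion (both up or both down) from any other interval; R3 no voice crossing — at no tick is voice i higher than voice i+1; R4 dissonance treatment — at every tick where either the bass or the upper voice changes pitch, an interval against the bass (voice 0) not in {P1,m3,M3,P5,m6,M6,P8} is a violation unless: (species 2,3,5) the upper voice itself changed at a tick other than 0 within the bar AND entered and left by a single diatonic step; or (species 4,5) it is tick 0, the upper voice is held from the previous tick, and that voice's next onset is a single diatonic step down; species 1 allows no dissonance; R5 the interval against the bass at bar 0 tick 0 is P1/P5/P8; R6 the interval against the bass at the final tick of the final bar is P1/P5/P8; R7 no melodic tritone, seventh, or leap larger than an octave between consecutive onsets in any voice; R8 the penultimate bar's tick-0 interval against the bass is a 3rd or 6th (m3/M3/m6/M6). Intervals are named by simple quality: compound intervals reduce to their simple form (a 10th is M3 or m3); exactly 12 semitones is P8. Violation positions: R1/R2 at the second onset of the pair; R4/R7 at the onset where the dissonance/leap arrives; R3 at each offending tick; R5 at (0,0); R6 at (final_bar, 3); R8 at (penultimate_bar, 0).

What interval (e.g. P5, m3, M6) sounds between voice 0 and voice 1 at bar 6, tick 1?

M6

voice 0=G2 voice 1=E3 -> M6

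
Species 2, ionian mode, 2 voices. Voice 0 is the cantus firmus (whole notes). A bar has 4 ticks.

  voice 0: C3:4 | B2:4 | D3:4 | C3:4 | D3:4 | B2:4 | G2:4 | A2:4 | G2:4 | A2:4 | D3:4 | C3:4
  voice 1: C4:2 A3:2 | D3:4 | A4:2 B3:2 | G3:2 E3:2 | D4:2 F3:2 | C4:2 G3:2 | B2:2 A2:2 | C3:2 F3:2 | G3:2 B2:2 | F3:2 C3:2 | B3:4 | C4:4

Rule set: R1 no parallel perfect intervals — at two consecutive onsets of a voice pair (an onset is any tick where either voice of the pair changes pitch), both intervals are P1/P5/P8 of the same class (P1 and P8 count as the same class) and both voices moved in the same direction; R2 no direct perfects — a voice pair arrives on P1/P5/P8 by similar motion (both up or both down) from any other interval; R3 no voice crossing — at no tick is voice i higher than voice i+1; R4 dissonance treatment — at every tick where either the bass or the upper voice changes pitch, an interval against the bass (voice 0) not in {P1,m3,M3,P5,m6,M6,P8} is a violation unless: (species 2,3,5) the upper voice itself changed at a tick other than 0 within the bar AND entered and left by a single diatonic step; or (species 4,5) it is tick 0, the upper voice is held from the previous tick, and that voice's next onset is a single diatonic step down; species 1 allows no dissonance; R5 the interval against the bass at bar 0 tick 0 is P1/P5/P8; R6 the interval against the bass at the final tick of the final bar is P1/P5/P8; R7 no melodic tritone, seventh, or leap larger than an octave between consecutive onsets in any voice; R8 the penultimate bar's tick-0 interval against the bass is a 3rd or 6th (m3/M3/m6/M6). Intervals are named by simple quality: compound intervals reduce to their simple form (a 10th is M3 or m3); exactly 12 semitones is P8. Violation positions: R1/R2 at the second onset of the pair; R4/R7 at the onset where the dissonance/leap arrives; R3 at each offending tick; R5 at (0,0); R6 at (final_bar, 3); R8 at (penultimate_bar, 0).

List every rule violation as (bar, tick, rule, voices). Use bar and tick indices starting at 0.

(2, 0, R2, (0, 1))
(2, 0, R7, (1,))
(2, 2, R7, (1,))
(3, 0, R2, (0, 1))
(4, 0, R2, (0, 1))
(4, 0, R7, (1,))
(5, 0, R4, (0, 1))
(6, 2, R4, (0, 1))
(9, 0, R7, (1,))
(10, 0, R7, (1,))

bar 0: v0=C3 v1=C4 downbeat P8
bar 1: v0=B2 v1=D3 downbeat m3
bar 2: v0=D3 v1=A4 downbeat P5
bar 3: v0=C3 v1=G3 downbeat P5
bar 4: v0=D3 v1=D4 downbeat P8
bar 5: v0=B2 v1=C4 downbeat m2
bar 6: v0=G2 v1=B2 downbeat M3
bar 7: v0=A2 v1=C3 downbeat m3
bar 8: v0=G2 v1=G3 downbeat P8
bar 9: v0=A2 v1=F3 downbeat m6
bar 10: v0=D3 v1=B3 downbeat M6
bar 11: v0=C3 v1=C4 downbeat P8
  -> R2 @ bar 2 tick 0 v(0, 1): B2/D3 m3 -> D3/A4 P5 similar
  -> R7 @ bar 2 tick 0 v(1,): D3->A4 leap 19st
  -> R7 @ bar 2 tick 2 v(1,): A4->B3 leap 10st
  -> R2 @ bar 3 tick 0 v(0, 1): D3/B3 M6 -> C3/G3 P5 similar
  -> R2 @ bar 4 tick 0 v(0, 1): C3/E3 M3 -> D3/D4 P8 similar
  -> R7 @ bar 4 tick 0 v(1,): E3->D4 leap 10st
  -> R4 @ bar 5 tick 0 v(0, 1): B2/C4 m2 untreated
  -> R4 @ bar 6 tick 2 v(0, 1): G2/A2 M2 untreated
  -> R7 @ bar 9 tick 0 v(1,): B2->F3 leap 6st
  -> R7 @ bar 10 tick 0 v(1,): C3->B3 leap 11st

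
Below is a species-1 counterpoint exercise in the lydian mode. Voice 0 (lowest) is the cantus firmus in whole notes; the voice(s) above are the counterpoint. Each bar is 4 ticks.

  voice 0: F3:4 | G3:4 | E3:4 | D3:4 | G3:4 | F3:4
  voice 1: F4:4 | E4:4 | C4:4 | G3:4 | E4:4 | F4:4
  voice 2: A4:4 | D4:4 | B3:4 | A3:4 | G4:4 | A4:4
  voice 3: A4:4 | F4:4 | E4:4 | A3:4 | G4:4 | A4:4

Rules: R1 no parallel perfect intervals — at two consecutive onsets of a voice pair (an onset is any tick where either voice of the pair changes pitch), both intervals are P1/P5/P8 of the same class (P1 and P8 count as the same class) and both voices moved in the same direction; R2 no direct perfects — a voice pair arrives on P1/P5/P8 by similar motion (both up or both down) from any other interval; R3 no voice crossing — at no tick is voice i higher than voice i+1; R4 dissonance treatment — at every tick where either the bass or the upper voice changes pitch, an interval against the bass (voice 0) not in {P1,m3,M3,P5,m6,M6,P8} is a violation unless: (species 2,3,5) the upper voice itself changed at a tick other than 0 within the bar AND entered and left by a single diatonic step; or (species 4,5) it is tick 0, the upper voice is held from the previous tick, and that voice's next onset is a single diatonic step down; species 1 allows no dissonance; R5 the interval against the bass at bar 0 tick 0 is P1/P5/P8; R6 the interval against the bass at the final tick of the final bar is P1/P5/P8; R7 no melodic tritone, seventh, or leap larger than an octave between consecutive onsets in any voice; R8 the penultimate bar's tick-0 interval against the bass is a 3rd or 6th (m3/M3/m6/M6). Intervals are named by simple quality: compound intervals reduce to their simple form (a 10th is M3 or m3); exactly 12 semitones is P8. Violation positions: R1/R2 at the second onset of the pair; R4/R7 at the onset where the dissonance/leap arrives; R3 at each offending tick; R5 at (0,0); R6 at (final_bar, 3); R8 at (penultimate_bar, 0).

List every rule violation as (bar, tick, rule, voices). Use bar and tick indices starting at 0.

bar 0: v0=F3 v1=F4 v2=A4 v3=A4 downbeat M3
bar 1: v0=G3 v1=E4 v2=D4 v3=F4 downbeat m7
bar 2: v0=E3 v1=C4 v2=B3 v3=E4 downbeat P8
bar 3: v0=D3 v1=G3 v2=A3 v3=A3 downbeat P5
bar 4: v0=G3 v1=E4 v2=G4 v3=G4 downbeat P8
bar 5: v0=F3 v1=F4 v2=A4 v3=A4 downbeat M3
  -> R5 @ bar 0 tick 0 v(0, 2): opens on M3
  -> R5 @ bar 0 tick 0 v(0, 3): opens on M3
  -> R3 @ bar 1 tick 0 v(1, 2): E4 above D4
  -> R4 @ bar 1 tick 0 v(0, 3): G3/F4 m7 untreated
  -> R3 @ bar 1 tick 1 v(1, 2): E4 above D4
  -> R3 @ bar 1 tick 2 v(1, 2): E4 above D4
  -> R3 @ bar 1 tick 3 v(1, 2): E4 above D4
  -> R1 @ bar 2 tick 0 v(0, 2): G3/D4 P5 -> E3/B3 P5 similar
  -> R2 @ bar 2 tick 0 v(0, 3): G3/F4 m7 -> E3/E4 P8 similar
  -> R3 @ bar 2 tick 0 v(1, 2): C4 above B3
  -> R3 @ bar 2 tick 1 v(1, 2): C4 above B3
  -> R3 @ bar 2 tick 2 v(1, 2): C4 above B3
  -> R3 @ bar 2 tick 3 v(1, 2): C4 above B3
  -> R1 @ bar 3 tick 0 v(0, 2): E3/B3 P5 -> D3/A3 P5 similar
  -> R2 @ bar 3 tick 0 v(0, 3): E3/E4 P8 -> D3/A3 P5 similar
  -> R2 @ bar 3 tick 0 v(2, 3): B3/E4 P4 -> A3/A3 P1 similar
  -> R4 @ bar 3 tick 0 v(0, 1): D3/G3 P4 untreated
  -> R1 @ bar 4 tick 0 v(2, 3): A3/A3 P1 -> G4/G4 P1 similar
  -> R2 @ bar 4 tick 0 v(0, 2): D3/A3 P5 -> G3/G4 P8 similar
  -> R2 @ bar 4 tick 0 v(0, 3): D3/A3 P5 -> G3/G4 P8 similar
  -> R7 @ bar 4 tick 0 v(2,): A3->G4 leap 10st
  -> R7 @ bar 4 tick 0 v(3,): A3->G4 leap 10st
  -> R8 @ bar 4 tick 0 v(0, 2): penult P8 not 3rd/6th
  -> R8 @ bar 4 tick 0 v(0, 3): penult P8 not 3rd/6th
  -> R1 @ bar 5 tick 0 v(2, 3): G4/G4 P1 -> A4/A4 P1 similar
  -> R6 @ bar 5 tick 3 v(0, 2): closes on M3
  -> R6 @ bar 5 tick 3 v(0, 3): closes on M3

(0, 0, R5, (0, 2))
(0, 0, R5, (0, 3))
(1, 0, R3, (1, 2))
(1, 0, R4, (0, 3))
(1, 1, R3, (1, 2))
(1, 2, R3, (1, 2))
(1, 3, R3, (1, 2))
(2, 0, R1, (0, 2))
(2, 0, R2, (0, 3))
(2, 0, R3, (1, 2))
(2, 1, R3, (1, 2))
(2, 2, R3, (1, 2))
(2, 3, R3, (1, 2))
(3, 0, R1, (0, 2))
(3, 0, R2, (0, 3))
(3, 0, R2, (2, 3))
(3, 0, R4, (0, 1))
(4, 0, R1, (2, 3))
(4, 0, R2, (0, 2))
(4, 0, R2, (0, 3))
(4, 0, R7, (2,))
(4, 0, R7, (3,))
(4, 0, R8, (0, 2))
(4, 0, R8, (0, 3))
(5, 0, R1, (2, 3))
(5, 3, R6, (0, 2))
(5, 3, R6, (0, 3))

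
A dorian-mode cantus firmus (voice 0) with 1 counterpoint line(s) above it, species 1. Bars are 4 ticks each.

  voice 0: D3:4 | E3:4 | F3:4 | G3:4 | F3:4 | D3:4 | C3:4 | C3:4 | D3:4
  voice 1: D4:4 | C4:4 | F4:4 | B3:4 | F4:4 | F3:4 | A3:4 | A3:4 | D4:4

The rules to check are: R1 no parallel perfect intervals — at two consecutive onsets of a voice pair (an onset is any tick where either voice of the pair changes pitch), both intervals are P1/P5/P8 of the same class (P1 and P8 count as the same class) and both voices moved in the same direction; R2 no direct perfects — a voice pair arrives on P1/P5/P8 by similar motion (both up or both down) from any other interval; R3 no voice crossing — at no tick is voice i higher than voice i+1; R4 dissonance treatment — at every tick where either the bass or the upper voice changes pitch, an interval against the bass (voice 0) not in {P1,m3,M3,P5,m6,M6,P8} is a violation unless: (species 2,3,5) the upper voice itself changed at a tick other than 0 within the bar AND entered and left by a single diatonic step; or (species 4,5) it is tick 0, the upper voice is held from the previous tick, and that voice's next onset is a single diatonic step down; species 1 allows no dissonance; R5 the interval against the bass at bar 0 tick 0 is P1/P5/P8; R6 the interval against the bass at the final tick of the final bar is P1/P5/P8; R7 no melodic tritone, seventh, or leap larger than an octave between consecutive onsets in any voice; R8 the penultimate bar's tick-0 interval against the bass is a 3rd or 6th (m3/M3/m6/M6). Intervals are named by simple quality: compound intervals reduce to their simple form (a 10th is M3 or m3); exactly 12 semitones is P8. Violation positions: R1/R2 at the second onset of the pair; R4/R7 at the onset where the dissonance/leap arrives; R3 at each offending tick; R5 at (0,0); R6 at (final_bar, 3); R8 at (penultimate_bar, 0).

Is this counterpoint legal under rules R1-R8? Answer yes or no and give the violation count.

No (4 violations)

bar 0: v0=D3 v1=D4 (P8)
bar 1: v0=E3 v1=C4 (m6)
bar 2: v0=F3 v1=F4 (P8)
bar 3: v0=G3 v1=B3 (M3)
bar 4: v0=F3 v1=F4 (P8)
bar 5: v0=D3 v1=F3 (m3)
bar 6: v0=C3 v1=A3 (M6)
bar 7: v0=C3 v1=A3 (M6)
bar 8: v0=D3 v1=D4 (P8)
  R2 @ bar2.0: E3/C4 m6 -> F3/F4 P8 similar
  R7 @ bar3.0: F4->B3 leap 6st
  R7 @ bar4.0: B3->F4 leap 6st
  R2 @ bar8.0: C3/A3 M6 -> D3/D4 P8 similar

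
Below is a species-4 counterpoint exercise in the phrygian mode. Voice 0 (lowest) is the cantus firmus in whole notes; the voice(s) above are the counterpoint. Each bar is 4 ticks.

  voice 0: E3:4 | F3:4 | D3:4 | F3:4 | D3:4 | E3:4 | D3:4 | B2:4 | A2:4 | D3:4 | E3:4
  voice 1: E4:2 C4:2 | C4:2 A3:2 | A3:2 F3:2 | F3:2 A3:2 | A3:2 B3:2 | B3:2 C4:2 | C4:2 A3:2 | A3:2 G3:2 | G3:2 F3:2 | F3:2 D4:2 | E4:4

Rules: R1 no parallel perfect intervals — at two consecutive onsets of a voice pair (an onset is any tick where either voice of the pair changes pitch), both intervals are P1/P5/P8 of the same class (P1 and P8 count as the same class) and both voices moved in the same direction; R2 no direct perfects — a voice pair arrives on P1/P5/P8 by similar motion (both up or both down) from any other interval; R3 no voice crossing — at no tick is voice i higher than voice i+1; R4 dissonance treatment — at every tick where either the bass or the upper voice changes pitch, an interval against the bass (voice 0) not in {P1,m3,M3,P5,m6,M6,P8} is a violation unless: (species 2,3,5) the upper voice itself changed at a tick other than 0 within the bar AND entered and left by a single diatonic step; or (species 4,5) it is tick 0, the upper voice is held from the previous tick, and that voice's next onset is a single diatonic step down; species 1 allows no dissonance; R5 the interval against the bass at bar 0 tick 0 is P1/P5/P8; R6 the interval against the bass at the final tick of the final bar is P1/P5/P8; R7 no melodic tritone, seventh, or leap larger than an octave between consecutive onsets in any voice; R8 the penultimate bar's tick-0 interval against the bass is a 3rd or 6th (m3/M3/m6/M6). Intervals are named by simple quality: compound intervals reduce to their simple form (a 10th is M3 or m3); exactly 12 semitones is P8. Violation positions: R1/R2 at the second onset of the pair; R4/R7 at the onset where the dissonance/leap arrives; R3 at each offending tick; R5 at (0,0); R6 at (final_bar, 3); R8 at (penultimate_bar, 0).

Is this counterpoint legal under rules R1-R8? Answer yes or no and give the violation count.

bar 0: v0=E3 v1=E4 (P8)
bar 1: v0=F3 v1=C4 (P5)
bar 2: v0=D3 v1=A3 (P5)
bar 3: v0=F3 v1=F3 (P1)
bar 4: v0=D3 v1=A3 (P5)
bar 5: v0=E3 v1=B3 (P5)
bar 6: v0=D3 v1=C4 (m7)
bar 7: v0=B2 v1=A3 (m7)
bar 8: v0=A2 v1=G3 (m7)
bar 9: v0=D3 v1=F3 (m3)
bar 10: v0=E3 v1=E4 (P8)
  R4 @ bar6.0: D3/C4 m7 untreated
  R1 @ bar10.0: D3/D4 P8 -> E3/E4 P8 similar

No (2 violations)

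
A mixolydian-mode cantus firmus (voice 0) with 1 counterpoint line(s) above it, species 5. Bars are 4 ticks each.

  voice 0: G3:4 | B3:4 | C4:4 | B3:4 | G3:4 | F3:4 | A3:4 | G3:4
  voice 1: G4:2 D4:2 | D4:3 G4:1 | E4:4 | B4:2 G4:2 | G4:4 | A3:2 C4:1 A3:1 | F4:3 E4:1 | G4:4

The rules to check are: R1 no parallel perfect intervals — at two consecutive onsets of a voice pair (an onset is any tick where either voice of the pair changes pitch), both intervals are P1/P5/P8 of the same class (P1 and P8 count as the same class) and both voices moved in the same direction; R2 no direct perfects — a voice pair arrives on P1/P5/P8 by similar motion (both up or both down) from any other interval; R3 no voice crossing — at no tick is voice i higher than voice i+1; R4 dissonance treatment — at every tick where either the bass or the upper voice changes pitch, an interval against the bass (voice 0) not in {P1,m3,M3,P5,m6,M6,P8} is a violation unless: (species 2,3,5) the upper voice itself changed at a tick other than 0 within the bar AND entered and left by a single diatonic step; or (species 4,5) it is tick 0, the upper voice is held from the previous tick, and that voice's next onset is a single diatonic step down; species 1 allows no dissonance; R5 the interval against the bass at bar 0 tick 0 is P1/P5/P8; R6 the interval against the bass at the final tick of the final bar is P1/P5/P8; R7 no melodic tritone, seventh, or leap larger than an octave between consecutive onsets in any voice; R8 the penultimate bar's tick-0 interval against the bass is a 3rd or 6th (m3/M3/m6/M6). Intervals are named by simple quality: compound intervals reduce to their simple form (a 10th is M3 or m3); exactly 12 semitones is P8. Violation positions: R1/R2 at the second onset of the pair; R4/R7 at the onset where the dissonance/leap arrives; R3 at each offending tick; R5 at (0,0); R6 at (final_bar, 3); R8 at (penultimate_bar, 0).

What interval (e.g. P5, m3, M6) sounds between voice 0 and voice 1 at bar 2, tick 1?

M3

voice 0=C4 voice 1=E4 -> M3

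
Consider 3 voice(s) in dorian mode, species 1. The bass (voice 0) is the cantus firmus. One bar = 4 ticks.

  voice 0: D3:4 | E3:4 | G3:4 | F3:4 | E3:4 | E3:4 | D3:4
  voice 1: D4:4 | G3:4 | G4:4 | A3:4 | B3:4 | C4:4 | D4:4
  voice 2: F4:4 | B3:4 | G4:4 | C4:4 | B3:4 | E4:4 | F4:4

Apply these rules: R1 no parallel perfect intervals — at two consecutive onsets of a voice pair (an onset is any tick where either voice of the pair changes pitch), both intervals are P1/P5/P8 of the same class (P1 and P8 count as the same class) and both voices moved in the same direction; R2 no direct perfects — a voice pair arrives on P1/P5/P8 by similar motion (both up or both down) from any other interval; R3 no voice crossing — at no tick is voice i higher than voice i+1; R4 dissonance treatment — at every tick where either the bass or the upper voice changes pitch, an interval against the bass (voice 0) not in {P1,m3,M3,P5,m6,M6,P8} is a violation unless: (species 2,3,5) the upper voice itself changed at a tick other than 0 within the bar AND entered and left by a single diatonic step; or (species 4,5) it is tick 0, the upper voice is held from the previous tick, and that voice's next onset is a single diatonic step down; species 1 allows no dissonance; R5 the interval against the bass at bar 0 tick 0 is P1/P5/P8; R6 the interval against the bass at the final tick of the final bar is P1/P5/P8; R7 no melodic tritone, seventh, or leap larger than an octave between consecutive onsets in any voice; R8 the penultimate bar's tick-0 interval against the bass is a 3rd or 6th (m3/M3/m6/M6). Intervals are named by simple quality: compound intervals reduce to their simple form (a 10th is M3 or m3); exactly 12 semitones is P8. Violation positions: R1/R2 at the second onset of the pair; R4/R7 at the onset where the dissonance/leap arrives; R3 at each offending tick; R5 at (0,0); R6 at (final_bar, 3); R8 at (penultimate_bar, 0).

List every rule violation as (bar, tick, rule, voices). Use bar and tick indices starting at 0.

bar 0: v0=D3 v1=D4 v2=F4 downbeat m3
bar 1: v0=E3 v1=G3 v2=B3 downbeat P5
bar 2: v0=G3 v1=G4 v2=G4 downbeat P8
bar 3: v0=F3 v1=A3 v2=C4 downbeat P5
bar 4: v0=E3 v1=B3 v2=B3 downbeat P5
bar 5: v0=E3 v1=C4 v2=E4 downbeat P8
bar 6: v0=D3 v1=D4 v2=F4 downbeat m3
  -> R5 @ bar 0 tick 0 v(0, 2): opens on m3
  -> R7 @ bar 1 tick 0 v(2,): F4->B3 leap 6st
  -> R2 @ bar 2 tick 0 v(0, 1): E3/G3 m3 -> G3/G4 P8 similar
  -> R2 @ bar 2 tick 0 v(0, 2): E3/B3 P5 -> G3/G4 P8 similar
  -> R2 @ bar 2 tick 0 v(1, 2): G3/B3 M3 -> G4/G4 P1 similar
  -> R2 @ bar 3 tick 0 v(0, 2): G3/G4 P8 -> F3/C4 P5 similar
  -> R7 @ bar 3 tick 0 v(1,): G4->A3 leap 10st
  -> R1 @ bar 4 tick 0 v(0, 2): F3/C4 P5 -> E3/B3 P5 similar
  -> R8 @ bar 5 tick 0 v(0, 2): penult P8 not 3rd/6th
  -> R6 @ bar 6 tick 3 v(0, 2): closes on m3

(0, 0, R5, (0, 2))
(1, 0, R7, (2,))
(2, 0, R2, (0, 1))
(2, 0, R2, (0, 2))
(2, 0, R2, (1, 2))
(3, 0, R2, (0, 2))
(3, 0, R7, (1,))
(4, 0, R1, (0, 2))
(5, 0, R8, (0, 2))
(6, 3, R6, (0, 2))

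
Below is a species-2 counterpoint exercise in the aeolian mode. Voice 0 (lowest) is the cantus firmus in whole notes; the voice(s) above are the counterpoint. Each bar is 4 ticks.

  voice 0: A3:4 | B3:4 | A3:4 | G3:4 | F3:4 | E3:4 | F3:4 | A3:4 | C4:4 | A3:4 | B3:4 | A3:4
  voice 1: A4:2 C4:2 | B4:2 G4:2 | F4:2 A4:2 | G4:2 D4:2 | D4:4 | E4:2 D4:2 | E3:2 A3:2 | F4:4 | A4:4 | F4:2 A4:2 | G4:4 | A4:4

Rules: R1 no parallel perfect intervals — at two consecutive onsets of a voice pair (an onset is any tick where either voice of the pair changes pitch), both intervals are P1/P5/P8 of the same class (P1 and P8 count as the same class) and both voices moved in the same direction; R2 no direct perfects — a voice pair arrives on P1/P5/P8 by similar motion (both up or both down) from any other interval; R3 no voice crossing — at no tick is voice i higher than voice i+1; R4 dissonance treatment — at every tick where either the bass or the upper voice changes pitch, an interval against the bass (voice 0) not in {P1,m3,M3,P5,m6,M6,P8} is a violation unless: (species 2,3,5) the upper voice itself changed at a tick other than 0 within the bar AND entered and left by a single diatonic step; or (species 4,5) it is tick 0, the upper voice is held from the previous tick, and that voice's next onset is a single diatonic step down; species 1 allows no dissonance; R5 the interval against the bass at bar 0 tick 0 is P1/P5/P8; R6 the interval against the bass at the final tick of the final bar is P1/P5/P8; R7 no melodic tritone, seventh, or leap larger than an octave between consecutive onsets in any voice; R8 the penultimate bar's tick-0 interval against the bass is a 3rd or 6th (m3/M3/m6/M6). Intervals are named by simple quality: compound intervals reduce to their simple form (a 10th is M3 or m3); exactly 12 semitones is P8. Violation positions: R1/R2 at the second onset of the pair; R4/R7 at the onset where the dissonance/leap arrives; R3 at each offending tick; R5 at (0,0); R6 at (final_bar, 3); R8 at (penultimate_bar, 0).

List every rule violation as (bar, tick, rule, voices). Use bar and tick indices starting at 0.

bar 0: v0=A3 v1=A4 downbeat P8
bar 1: v0=B3 v1=B4 downbeat P8
bar 2: v0=A3 v1=F4 downbeat m6
bar 3: v0=G3 v1=G4 downbeat P8
bar 4: v0=F3 v1=D4 downbeat M6
bar 5: v0=E3 v1=E4 downbeat P8
bar 6: v0=F3 v1=E3 downbeat m2
bar 7: v0=A3 v1=F4 downbeat m6
bar 8: v0=C4 v1=A4 downbeat M6
bar 9: v0=A3 v1=F4 downbeat m6
bar 10: v0=B3 v1=G4 downbeat m6
bar 11: v0=A3 v1=A4 downbeat P8
  -> R2 @ bar 1 tick 0 v(0, 1): A3/C4 m3 -> B3/B4 P8 similar
  -> R7 @ bar 1 tick 0 v(1,): C4->B4 leap 11st
  -> R1 @ bar 3 tick 0 v(0, 1): A3/A4 P8 -> G3/G4 P8 similar
  -> R4 @ bar 5 tick 2 v(0, 1): E3/D4 m7 untreated
  -> R3 @ bar 6 tick 0 v(0, 1): F3 above E3
  -> R4 @ bar 6 tick 0 v(0, 1): F3/E3 m2 untreated
  -> R7 @ bar 6 tick 0 v(1,): D4->E3 leap 10st
  -> R3 @ bar 6 tick 1 v(0, 1): F3 above E3

(1, 0, R2, (0, 1))
(1, 0, R7, (1,))
(3, 0, R1, (0, 1))
(5, 2, R4, (0, 1))
(6, 0, R3, (0, 1))
(6, 0, R4, (0, 1))
(6, 0, R7, (1,))
(6, 1, R3, (0, 1))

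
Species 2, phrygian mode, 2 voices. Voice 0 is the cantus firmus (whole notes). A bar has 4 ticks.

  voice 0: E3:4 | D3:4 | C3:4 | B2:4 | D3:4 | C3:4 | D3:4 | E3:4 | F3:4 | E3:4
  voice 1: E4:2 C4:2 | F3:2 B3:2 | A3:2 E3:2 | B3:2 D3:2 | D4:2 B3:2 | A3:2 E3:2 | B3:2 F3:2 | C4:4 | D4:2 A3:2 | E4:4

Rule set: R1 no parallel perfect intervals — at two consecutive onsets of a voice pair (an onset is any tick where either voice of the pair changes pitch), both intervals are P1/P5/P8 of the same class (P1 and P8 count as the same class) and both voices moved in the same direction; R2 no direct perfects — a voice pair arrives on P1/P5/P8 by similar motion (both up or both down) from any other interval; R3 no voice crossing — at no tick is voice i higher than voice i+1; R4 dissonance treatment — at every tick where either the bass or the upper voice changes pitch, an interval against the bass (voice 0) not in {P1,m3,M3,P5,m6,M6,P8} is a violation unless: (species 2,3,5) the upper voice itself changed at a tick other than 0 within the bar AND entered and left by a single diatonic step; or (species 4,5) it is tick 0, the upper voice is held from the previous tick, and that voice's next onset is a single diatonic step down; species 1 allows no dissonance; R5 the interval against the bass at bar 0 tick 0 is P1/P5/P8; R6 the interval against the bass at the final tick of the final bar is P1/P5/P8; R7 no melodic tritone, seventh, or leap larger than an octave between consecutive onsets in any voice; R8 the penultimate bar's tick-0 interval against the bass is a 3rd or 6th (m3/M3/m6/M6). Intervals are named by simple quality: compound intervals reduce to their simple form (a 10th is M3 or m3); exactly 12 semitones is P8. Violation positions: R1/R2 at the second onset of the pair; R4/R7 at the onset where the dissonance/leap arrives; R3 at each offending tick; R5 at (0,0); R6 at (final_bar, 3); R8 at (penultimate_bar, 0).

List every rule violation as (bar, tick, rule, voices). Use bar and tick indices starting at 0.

(1, 2, R7, (1,))
(4, 0, R2, (0, 1))
(6, 2, R7, (1,))

bar 0: v0=E3 v1=E4 downbeat P8
bar 1: v0=D3 v1=F3 downbeat m3
bar 2: v0=C3 v1=A3 downbeat M6
bar 3: v0=B2 v1=B3 downbeat P8
bar 4: v0=D3 v1=D4 downbeat P8
bar 5: v0=C3 v1=A3 downbeat M6
bar 6: v0=D3 v1=B3 downbeat M6
bar 7: v0=E3 v1=C4 downbeat m6
bar 8: v0=F3 v1=D4 downbeat M6
bar 9: v0=E3 v1=E4 downbeat P8
  -> R7 @ bar 1 tick 2 v(1,): F3->B3 leap 6st
  -> R2 @ bar 4 tick 0 v(0, 1): B2/D3 m3 -> D3/D4 P8 similar
  -> R7 @ bar 6 tick 2 v(1,): B3->F3 leap 6st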